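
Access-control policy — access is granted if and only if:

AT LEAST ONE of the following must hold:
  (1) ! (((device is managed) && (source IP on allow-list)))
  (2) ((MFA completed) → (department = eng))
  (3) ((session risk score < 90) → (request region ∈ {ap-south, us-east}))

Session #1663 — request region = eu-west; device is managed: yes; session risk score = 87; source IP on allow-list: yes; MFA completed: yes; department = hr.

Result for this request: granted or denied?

Denied

Atomic conditions:
  device is managed: yes → true
  source IP on allow-list: yes → true
  MFA completed: yes → true
  department = eng: hr == eng is false
  session risk score < 90: 87 < 90 is true
  request region ∈ {ap-south, us-east}: eu-west is not in the set → false
Combine:
[1.1] true AND true = true
[1] NOT true = false
[2] true → false = false
[3] true → false = false
[root] false OR false OR false = false
Overall: false → denied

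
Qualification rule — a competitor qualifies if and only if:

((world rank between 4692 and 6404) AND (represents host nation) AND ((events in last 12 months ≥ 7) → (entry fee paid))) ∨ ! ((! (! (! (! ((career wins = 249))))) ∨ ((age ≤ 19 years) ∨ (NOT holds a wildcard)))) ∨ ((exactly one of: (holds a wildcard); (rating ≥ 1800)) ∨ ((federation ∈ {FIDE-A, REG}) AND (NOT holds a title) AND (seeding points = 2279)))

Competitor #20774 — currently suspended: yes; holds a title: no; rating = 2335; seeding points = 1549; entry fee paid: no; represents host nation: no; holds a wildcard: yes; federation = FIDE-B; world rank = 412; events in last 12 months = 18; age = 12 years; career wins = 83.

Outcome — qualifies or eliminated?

Eliminated

Atomic conditions:
  world rank between 4692 and 6404: 412 in [4692, 6404] is false
  represents host nation: no → false
  events in last 12 months ≥ 7: 18 ≥ 7 is true
  entry fee paid: no → false
  career wins = 249: 83 == 249 is false
  age ≤ 19 years: 12 ≤ 19 is true
  NOT holds a wildcard: yes → false
  holds a wildcard: yes → true
  rating ≥ 1800: 2335 ≥ 1800 is true
  federation ∈ {FIDE-A, REG}: FIDE-B is not in the set → false
  NOT holds a title: no → true
  seeding points = 2279: 1549 == 2279 is false
Combine:
[1.3] true → false = false
[1] false AND false AND false = false
[2.1.1.1.1.1] NOT false = true
[2.1.1.1.1] NOT true = false
[2.1.1.1] NOT false = true
[2.1.1] NOT true = false
[2.1.2] true OR false = true
[2.1] false OR true = true
[2] NOT true = false
[3.1] exactly-one(true, true) = false
[3.2] false AND true AND false = false
[3] false OR false = false
[root] false OR false OR false = false
Overall: false → eliminated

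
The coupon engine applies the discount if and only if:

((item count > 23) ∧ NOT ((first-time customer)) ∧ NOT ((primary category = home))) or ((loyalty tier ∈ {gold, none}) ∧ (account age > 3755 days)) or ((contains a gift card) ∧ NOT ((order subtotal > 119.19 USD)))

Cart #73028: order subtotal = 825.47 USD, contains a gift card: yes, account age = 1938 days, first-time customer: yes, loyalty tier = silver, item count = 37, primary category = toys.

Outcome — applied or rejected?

Atomic conditions:
  item count > 23: 37 > 23 is true
  first-time customer: yes → true
  primary category = home: toys == home is false
  loyalty tier ∈ {gold, none}: silver is not in the set → false
  account age > 3755 days: 1938 > 3755 is false
  contains a gift card: yes → true
  order subtotal > 119.19 USD: 825.47 > 119.19 is true
Combine:
[1.2] NOT true = false
[1.3] NOT false = true
[1] true AND false AND true = false
[2] false AND false = false
[3.2] NOT true = false
[3] true AND false = false
[root] false OR false OR false = false
Overall: false → rejected

Rejected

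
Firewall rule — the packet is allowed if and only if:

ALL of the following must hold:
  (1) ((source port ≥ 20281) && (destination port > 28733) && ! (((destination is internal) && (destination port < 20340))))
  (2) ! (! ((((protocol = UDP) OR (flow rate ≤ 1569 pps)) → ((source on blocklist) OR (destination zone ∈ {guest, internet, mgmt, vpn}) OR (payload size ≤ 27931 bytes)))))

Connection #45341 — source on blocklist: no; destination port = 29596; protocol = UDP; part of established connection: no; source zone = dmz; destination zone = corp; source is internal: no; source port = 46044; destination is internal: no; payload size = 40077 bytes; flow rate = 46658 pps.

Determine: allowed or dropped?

Dropped

Atomic conditions:
  source port ≥ 20281: 46044 ≥ 20281 is true
  destination port > 28733: 29596 > 28733 is true
  destination is internal: no → false
  destination port < 20340: 29596 < 20340 is false
  protocol = UDP: UDP == UDP is true
  flow rate ≤ 1569 pps: 46658 ≤ 1569 is false
  source on blocklist: no → false
  destination zone ∈ {guest, internet, mgmt, vpn}: corp is not in the set → false
  payload size ≤ 27931 bytes: 40077 ≤ 27931 is false
Combine:
[1.3.1] false AND false = false
[1.3] NOT false = true
[1] true AND true AND true = true
[2.1.1.1] true OR false = true
[2.1.1.2] false OR false OR false = false
[2.1.1] true → false = false
[2.1] NOT false = true
[2] NOT true = false
[root] true AND false = false
Overall: false → dropped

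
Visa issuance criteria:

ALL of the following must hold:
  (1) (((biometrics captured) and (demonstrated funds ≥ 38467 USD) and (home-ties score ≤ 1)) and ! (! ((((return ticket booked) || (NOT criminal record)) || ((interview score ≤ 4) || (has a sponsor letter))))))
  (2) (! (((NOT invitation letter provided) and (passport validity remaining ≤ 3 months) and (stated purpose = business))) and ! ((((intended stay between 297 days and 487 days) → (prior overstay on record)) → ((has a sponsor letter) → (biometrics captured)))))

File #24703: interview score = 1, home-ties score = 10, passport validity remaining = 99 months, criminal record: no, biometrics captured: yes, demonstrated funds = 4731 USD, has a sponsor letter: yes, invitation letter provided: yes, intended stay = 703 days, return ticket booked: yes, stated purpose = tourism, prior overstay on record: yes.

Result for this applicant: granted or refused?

Atomic conditions:
  biometrics captured: yes → true
  demonstrated funds ≥ 38467 USD: 4731 ≥ 38467 is false
  home-ties score ≤ 1: 10 ≤ 1 is false
  return ticket booked: yes → true
  NOT criminal record: no → true
  interview score ≤ 4: 1 ≤ 4 is true
  has a sponsor letter: yes → true
  NOT invitation letter provided: yes → false
  passport validity remaining ≤ 3 months: 99 ≤ 3 is false
  stated purpose = business: tourism == business is false
  intended stay between 297 days and 487 days: 703 in [297, 487] is false
  prior overstay on record: yes → true
Combine:
[1.1] true AND false AND false = false
[1.2.1.1.1] true OR true = true
[1.2.1.1.2] true OR true = true
[1.2.1.1] true OR true = true
[1.2.1] NOT true = false
[1.2] NOT false = true
[1] false AND true = false
[2.1.1] false AND false AND false = false
[2.1] NOT false = true
[2.2.1.1] false → true (antecedent false ⇒ implication holds) = true
[2.2.1.2] true → true = true
[2.2.1] true → true = true
[2.2] NOT true = false
[2] true AND false = false
[root] false AND false = false
Overall: false → refused

Refused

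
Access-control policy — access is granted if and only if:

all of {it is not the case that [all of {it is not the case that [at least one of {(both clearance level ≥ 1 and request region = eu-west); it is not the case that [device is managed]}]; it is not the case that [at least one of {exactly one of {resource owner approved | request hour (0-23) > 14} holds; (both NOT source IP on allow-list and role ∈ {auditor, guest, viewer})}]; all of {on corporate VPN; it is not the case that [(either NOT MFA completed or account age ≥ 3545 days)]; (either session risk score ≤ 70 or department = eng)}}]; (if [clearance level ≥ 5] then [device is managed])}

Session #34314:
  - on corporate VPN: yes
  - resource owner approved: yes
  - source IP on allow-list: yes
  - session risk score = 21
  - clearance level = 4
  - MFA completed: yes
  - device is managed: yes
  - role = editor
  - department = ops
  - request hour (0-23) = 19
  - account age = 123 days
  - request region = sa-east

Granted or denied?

Denied

Atomic conditions:
  clearance level ≥ 1: 4 ≥ 1 is true
  request region = eu-west: sa-east == eu-west is false
  device is managed: yes → true
  resource owner approved: yes → true
  request hour (0-23) > 14: 19 > 14 is true
  NOT source IP on allow-list: yes → false
  role ∈ {auditor, guest, viewer}: editor is not in the set → false
  on corporate VPN: yes → true
  NOT MFA completed: yes → false
  account age ≥ 3545 days: 123 ≥ 3545 is false
  session risk score ≤ 70: 21 ≤ 70 is true
  department = eng: ops == eng is false
  clearance level ≥ 5: 4 ≥ 5 is false
Combine:
[1.1.1.1.1] true AND false = false
[1.1.1.1.2] NOT true = false
[1.1.1.1] false OR false = false
[1.1.1] NOT false = true
[1.1.2.1.1] exactly-one(true, true) = false
[1.1.2.1.2] false AND false = false
[1.1.2.1] false OR false = false
[1.1.2] NOT false = true
[1.1.3.2.1] false OR false = false
[1.1.3.2] NOT false = true
[1.1.3.3] true OR false = true
[1.1.3] true AND true AND true = true
[1.1] true AND true AND true = true
[1] NOT true = false
[2] false → true (antecedent false ⇒ implication holds) = true
[root] false AND true = false
Overall: false → denied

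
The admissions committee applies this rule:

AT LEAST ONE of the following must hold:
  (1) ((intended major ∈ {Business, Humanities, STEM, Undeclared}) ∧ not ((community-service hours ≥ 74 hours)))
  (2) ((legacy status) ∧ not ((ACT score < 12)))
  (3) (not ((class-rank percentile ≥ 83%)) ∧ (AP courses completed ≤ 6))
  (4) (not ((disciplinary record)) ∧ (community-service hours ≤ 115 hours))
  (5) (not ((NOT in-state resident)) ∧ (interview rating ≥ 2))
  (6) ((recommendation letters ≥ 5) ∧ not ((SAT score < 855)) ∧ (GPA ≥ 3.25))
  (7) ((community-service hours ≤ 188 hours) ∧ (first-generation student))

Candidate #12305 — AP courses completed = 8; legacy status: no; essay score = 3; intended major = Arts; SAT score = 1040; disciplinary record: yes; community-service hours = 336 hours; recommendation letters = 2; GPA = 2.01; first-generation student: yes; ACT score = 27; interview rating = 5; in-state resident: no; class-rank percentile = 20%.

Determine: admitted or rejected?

Atomic conditions:
  intended major ∈ {Business, Humanities, STEM, Undeclared}: Arts is not in the set → false
  community-service hours ≥ 74 hours: 336 ≥ 74 is true
  legacy status: no → false
  ACT score < 12: 27 < 12 is false
  class-rank percentile ≥ 83%: 20 ≥ 83 is false
  AP courses completed ≤ 6: 8 ≤ 6 is false
  disciplinary record: yes → true
  community-service hours ≤ 115 hours: 336 ≤ 115 is false
  NOT in-state resident: no → true
  interview rating ≥ 2: 5 ≥ 2 is true
  recommendation letters ≥ 5: 2 ≥ 5 is false
  SAT score < 855: 1040 < 855 is false
  GPA ≥ 3.25: 2.01 ≥ 3.25 is false
  community-service hours ≤ 188 hours: 336 ≤ 188 is false
  first-generation student: yes → true
Combine:
[1.2] NOT true = false
[1] false AND false = false
[2.2] NOT false = true
[2] false AND true = false
[3.1] NOT false = true
[3] true AND false = false
[4.1] NOT true = false
[4] false AND false = false
[5.1] NOT true = false
[5] false AND true = false
[6.2] NOT false = true
[6] false AND true AND false = false
[7] false AND true = false
[root] false OR false OR false OR false OR false OR false OR false = false
Overall: false → rejected

Rejected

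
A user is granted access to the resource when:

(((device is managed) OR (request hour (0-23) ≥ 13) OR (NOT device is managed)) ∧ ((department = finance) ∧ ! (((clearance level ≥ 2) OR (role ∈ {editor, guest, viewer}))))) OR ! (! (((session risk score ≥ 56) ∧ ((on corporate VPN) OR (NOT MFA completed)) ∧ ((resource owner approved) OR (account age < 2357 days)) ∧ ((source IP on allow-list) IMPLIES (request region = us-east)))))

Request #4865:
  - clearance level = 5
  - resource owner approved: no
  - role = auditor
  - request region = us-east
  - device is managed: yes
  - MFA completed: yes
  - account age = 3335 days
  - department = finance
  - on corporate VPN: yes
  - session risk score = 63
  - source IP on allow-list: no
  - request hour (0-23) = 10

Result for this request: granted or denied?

Atomic conditions:
  device is managed: yes → true
  request hour (0-23) ≥ 13: 10 ≥ 13 is false
  NOT device is managed: yes → false
  department = finance: finance == finance is true
  clearance level ≥ 2: 5 ≥ 2 is true
  role ∈ {editor, guest, viewer}: auditor is not in the set → false
  session risk score ≥ 56: 63 ≥ 56 is true
  on corporate VPN: yes → true
  NOT MFA completed: yes → false
  resource owner approved: no → false
  account age < 2357 days: 3335 < 2357 is false
  source IP on allow-list: no → false
  request region = us-east: us-east == us-east is true
Combine:
[1.1] true OR false OR false = true
[1.2.2.1] true OR false = true
[1.2.2] NOT true = false
[1.2] true AND false = false
[1] true AND false = false
[2.1.1.2] true OR false = true
[2.1.1.3] false OR false = false
[2.1.1.4] false → true (antecedent false ⇒ implication holds) = true
[2.1.1] true AND true AND false AND true = false
[2.1] NOT false = true
[2] NOT true = false
[root] false OR false = false
Overall: false → denied

Denied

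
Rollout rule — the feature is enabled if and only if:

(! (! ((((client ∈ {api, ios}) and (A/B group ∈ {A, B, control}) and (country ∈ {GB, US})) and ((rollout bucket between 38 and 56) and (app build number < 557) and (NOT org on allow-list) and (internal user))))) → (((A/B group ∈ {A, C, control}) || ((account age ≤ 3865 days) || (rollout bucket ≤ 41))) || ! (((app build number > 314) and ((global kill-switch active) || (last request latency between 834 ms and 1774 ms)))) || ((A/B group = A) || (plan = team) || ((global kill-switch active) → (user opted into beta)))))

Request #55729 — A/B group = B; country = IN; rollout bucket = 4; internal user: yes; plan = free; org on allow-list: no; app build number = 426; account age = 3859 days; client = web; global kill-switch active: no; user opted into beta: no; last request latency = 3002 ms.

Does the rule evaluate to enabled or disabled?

Atomic conditions:
  client ∈ {api, ios}: web is not in the set → false
  A/B group ∈ {A, B, control}: B is in the set → true
  country ∈ {GB, US}: IN is not in the set → false
  rollout bucket between 38 and 56: 4 in [38, 56] is false
  app build number < 557: 426 < 557 is true
  NOT org on allow-list: no → true
  internal user: yes → true
  A/B group ∈ {A, C, control}: B is not in the set → false
  account age ≤ 3865 days: 3859 ≤ 3865 is true
  rollout bucket ≤ 41: 4 ≤ 41 is true
  app build number > 314: 426 > 314 is true
  global kill-switch active: no → false
  last request latency between 834 ms and 1774 ms: 3002 in [834, 1774] is false
  A/B group = A: B == A is false
  plan = team: free == team is false
  user opted into beta: no → false
Combine:
[1.1.1.1] false AND true AND false = false
[1.1.1.2] false AND true AND true AND true = false
[1.1.1] false AND false = false
[1.1] NOT false = true
[1] NOT true = false
[2.1.2] true OR true = true
[2.1] false OR true = true
[2.2.1.2] false OR false = false
[2.2.1] true AND false = false
[2.2] NOT false = true
[2.3.3] false → false (antecedent false ⇒ implication holds) = true
[2.3] false OR false OR true = true
[2] true OR true OR true = true
[root] false → true (antecedent false ⇒ implication holds) = true
Overall: true → enabled

Enabled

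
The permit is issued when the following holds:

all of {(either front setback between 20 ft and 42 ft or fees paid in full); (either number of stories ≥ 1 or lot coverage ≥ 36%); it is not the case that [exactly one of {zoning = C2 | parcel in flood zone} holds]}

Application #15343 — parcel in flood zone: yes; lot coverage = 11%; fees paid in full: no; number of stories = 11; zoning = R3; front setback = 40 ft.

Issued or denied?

Atomic conditions:
  front setback between 20 ft and 42 ft: 40 in [20, 42] is true
  fees paid in full: no → false
  number of stories ≥ 1: 11 ≥ 1 is true
  lot coverage ≥ 36%: 11 ≥ 36 is false
  zoning = C2: R3 == C2 is false
  parcel in flood zone: yes → true
Combine:
[1] true OR false = true
[2] true OR false = true
[3.1] exactly-one(false, true) = true
[3] NOT true = false
[root] true AND true AND false = false
Overall: false → denied

Denied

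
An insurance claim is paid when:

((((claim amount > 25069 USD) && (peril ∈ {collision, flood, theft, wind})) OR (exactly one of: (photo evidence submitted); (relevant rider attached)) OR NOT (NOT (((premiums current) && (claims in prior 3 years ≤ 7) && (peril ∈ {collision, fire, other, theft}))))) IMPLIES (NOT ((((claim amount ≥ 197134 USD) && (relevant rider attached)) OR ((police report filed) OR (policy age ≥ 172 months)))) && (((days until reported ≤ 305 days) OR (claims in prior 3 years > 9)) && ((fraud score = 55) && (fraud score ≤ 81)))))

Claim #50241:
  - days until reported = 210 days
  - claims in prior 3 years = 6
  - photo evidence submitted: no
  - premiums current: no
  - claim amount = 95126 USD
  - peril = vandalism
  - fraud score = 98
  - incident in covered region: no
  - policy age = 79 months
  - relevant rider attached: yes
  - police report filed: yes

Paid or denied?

Denied

Atomic conditions:
  claim amount > 25069 USD: 95126 > 25069 is true
  peril ∈ {collision, flood, theft, wind}: vandalism is not in the set → false
  photo evidence submitted: no → false
  relevant rider attached: yes → true
  premiums current: no → false
  claims in prior 3 years ≤ 7: 6 ≤ 7 is true
  peril ∈ {collision, fire, other, theft}: vandalism is not in the set → false
  claim amount ≥ 197134 USD: 95126 ≥ 197134 is false
  police report filed: yes → true
  policy age ≥ 172 months: 79 ≥ 172 is false
  days until reported ≤ 305 days: 210 ≤ 305 is true
  claims in prior 3 years > 9: 6 > 9 is false
  fraud score = 55: 98 == 55 is false
  fraud score ≤ 81: 98 ≤ 81 is false
Combine:
[1.1] true AND false = false
[1.2] exactly-one(false, true) = true
[1.3.1.1] false AND true AND false = false
[1.3.1] NOT false = true
[1.3] NOT true = false
[1] false OR true OR false = true
[2.1.1.1] false AND true = false
[2.1.1.2] true OR false = true
[2.1.1] false OR true = true
[2.1] NOT true = false
[2.2.1] true OR false = true
[2.2.2] false AND false = false
[2.2] true AND false = false
[2] false AND false = false
[root] true → false = false
Overall: false → denied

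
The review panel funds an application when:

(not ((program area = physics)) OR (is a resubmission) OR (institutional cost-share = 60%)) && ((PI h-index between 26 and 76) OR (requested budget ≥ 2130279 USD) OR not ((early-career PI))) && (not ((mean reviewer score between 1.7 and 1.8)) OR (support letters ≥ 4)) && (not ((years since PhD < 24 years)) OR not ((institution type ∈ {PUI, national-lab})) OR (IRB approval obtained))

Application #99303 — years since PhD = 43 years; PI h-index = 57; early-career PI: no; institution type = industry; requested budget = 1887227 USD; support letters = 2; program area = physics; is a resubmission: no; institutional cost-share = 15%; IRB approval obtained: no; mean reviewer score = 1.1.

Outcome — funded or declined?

Atomic conditions:
  program area = physics: physics == physics is true
  is a resubmission: no → false
  institutional cost-share = 60%: 15 == 60 is false
  PI h-index between 26 and 76: 57 in [26, 76] is true
  requested budget ≥ 2130279 USD: 1887227 ≥ 2130279 is false
  early-career PI: no → false
  mean reviewer score between 1.7 and 1.8: 1.1 in [1.7, 1.8] is false
  support letters ≥ 4: 2 ≥ 4 is false
  years since PhD < 24 years: 43 < 24 is false
  institution type ∈ {PUI, national-lab}: industry is not in the set → false
  IRB approval obtained: no → false
Combine:
[1.1] NOT true = false
[1] false OR false OR false = false
[2.3] NOT false = true
[2] true OR false OR true = true
[3.1] NOT false = true
[3] true OR false = true
[4.1] NOT false = true
[4.2] NOT false = true
[4] true OR true OR false = true
[root] false AND true AND true AND true = false
Overall: false → declined

Declined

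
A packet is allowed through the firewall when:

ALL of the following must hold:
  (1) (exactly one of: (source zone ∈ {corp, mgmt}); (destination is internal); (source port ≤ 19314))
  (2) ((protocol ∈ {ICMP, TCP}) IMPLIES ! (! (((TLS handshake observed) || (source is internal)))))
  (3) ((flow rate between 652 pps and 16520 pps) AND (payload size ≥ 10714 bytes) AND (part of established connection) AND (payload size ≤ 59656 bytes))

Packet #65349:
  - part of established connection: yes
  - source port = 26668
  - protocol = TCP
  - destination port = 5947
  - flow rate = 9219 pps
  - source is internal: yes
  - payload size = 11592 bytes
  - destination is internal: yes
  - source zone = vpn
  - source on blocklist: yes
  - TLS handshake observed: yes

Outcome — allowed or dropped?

Allowed

Atomic conditions:
  source zone ∈ {corp, mgmt}: vpn is not in the set → false
  destination is internal: yes → true
  source port ≤ 19314: 26668 ≤ 19314 is false
  protocol ∈ {ICMP, TCP}: TCP is in the set → true
  TLS handshake observed: yes → true
  source is internal: yes → true
  flow rate between 652 pps and 16520 pps: 9219 in [652, 16520] is true
  payload size ≥ 10714 bytes: 11592 ≥ 10714 is true
  part of established connection: yes → true
  payload size ≤ 59656 bytes: 11592 ≤ 59656 is true
Combine:
[1] exactly-one(false, true, false) = true
[2.2.1.1] true OR true = true
[2.2.1] NOT true = false
[2.2] NOT false = true
[2] true → true = true
[3] true AND true AND true AND true = true
[root] true AND true AND true = true
Overall: true → allowed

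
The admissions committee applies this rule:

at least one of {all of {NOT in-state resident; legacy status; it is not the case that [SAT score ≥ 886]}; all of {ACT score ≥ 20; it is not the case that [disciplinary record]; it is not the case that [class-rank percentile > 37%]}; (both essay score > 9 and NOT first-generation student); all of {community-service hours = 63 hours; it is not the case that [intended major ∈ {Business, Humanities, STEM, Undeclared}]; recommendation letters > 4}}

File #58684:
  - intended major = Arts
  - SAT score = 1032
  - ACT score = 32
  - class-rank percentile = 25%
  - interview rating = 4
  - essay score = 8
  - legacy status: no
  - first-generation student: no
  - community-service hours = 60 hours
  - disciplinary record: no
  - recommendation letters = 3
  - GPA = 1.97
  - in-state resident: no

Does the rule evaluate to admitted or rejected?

Admitted

Atomic conditions:
  NOT in-state resident: no → true
  legacy status: no → false
  SAT score ≥ 886: 1032 ≥ 886 is true
  ACT score ≥ 20: 32 ≥ 20 is true
  disciplinary record: no → false
  class-rank percentile > 37%: 25 > 37 is false
  essay score > 9: 8 > 9 is false
  NOT first-generation student: no → true
  community-service hours = 63 hours: 60 == 63 is false
  intended major ∈ {Business, Humanities, STEM, Undeclared}: Arts is not in the set → false
  recommendation letters > 4: 3 > 4 is false
Combine:
[1.3] NOT true = false
[1] true AND false AND false = false
[2.2] NOT false = true
[2.3] NOT false = true
[2] true AND true AND true = true
[3] false AND true = false
[4.2] NOT false = true
[4] false AND true AND false = false
[root] false OR true OR false OR false = true
Overall: true → admitted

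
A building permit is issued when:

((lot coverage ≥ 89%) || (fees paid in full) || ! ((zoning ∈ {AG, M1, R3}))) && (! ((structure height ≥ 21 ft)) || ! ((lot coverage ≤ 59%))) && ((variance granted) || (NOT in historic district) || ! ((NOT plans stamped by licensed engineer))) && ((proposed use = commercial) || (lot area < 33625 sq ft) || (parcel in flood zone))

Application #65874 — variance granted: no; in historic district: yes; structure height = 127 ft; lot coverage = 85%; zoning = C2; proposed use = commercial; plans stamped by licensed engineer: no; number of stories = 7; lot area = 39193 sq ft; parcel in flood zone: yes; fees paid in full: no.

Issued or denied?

Atomic conditions:
  lot coverage ≥ 89%: 85 ≥ 89 is false
  fees paid in full: no → false
  zoning ∈ {AG, M1, R3}: C2 is not in the set → false
  structure height ≥ 21 ft: 127 ≥ 21 is true
  lot coverage ≤ 59%: 85 ≤ 59 is false
  variance granted: no → false
  NOT in historic district: yes → false
  NOT plans stamped by licensed engineer: no → true
  proposed use = commercial: commercial == commercial is true
  lot area < 33625 sq ft: 39193 < 33625 is false
  parcel in flood zone: yes → true
Combine:
[1.3] NOT false = true
[1] false OR false OR true = true
[2.1] NOT true = false
[2.2] NOT false = true
[2] false OR true = true
[3.3] NOT true = false
[3] false OR false OR false = false
[4] true OR false OR true = true
[root] true AND true AND false AND true = false
Overall: false → denied

Denied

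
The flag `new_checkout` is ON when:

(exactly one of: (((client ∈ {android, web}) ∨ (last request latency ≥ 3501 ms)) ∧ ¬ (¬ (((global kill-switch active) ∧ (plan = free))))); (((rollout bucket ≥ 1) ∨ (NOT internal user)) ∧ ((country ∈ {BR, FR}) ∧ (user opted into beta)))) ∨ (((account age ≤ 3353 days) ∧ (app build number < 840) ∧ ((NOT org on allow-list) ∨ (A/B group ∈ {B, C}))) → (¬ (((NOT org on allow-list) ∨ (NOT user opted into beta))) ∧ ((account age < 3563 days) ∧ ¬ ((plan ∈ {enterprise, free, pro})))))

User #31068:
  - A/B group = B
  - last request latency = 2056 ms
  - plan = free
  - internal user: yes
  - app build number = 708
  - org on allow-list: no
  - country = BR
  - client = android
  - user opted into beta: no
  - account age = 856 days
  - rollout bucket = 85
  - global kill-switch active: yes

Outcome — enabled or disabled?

Atomic conditions:
  client ∈ {android, web}: android is in the set → true
  last request latency ≥ 3501 ms: 2056 ≥ 3501 is false
  global kill-switch active: yes → true
  plan = free: free == free is true
  rollout bucket ≥ 1: 85 ≥ 1 is true
  NOT internal user: yes → false
  country ∈ {BR, FR}: BR is in the set → true
  user opted into beta: no → false
  account age ≤ 3353 days: 856 ≤ 3353 is true
  app build number < 840: 708 < 840 is true
  NOT org on allow-list: no → true
  A/B group ∈ {B, C}: B is in the set → true
  NOT user opted into beta: no → true
  account age < 3563 days: 856 < 3563 is true
  plan ∈ {enterprise, free, pro}: free is in the set → true
Combine:
[1.1.1] true OR false = true
[1.1.2.1.1] true AND true = true
[1.1.2.1] NOT true = false
[1.1.2] NOT false = true
[1.1] true AND true = true
[1.2.1] true OR false = true
[1.2.2] true AND false = false
[1.2] true AND false = false
[1] exactly-one(true, false) = true
[2.1.3] true OR true = true
[2.1] true AND true AND true = true
[2.2.1.1] true OR true = true
[2.2.1] NOT true = false
[2.2.2.2] NOT true = false
[2.2.2] true AND false = false
[2.2] false AND false = false
[2] true → false = false
[root] true OR false = true
Overall: true → enabled

Enabled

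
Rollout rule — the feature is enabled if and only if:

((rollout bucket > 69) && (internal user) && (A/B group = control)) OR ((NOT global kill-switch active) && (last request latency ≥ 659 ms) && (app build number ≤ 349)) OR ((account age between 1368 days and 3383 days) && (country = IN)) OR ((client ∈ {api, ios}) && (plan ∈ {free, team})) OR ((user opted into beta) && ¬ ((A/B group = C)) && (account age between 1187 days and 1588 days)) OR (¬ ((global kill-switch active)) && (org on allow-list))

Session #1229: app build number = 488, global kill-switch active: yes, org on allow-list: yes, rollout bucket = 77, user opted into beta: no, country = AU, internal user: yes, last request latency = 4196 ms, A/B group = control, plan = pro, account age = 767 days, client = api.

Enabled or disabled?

Atomic conditions:
  rollout bucket > 69: 77 > 69 is true
  internal user: yes → true
  A/B group = control: control == control is true
  NOT global kill-switch active: yes → false
  last request latency ≥ 659 ms: 4196 ≥ 659 is true
  app build number ≤ 349: 488 ≤ 349 is false
  account age between 1368 days and 3383 days: 767 in [1368, 3383] is false
  country = IN: AU == IN is false
  client ∈ {api, ios}: api is in the set → true
  plan ∈ {free, team}: pro is not in the set → false
  user opted into beta: no → false
  A/B group = C: control == C is false
  account age between 1187 days and 1588 days: 767 in [1187, 1588] is false
  global kill-switch active: yes → true
  org on allow-list: yes → true
Combine:
[1] true AND true AND true = true
[2] false AND true AND false = false
[3] false AND false = false
[4] true AND false = false
[5.2] NOT false = true
[5] false AND true AND false = false
[6.1] NOT true = false
[6] false AND true = false
[root] true OR false OR false OR false OR false OR false = true
Overall: true → enabled

Enabled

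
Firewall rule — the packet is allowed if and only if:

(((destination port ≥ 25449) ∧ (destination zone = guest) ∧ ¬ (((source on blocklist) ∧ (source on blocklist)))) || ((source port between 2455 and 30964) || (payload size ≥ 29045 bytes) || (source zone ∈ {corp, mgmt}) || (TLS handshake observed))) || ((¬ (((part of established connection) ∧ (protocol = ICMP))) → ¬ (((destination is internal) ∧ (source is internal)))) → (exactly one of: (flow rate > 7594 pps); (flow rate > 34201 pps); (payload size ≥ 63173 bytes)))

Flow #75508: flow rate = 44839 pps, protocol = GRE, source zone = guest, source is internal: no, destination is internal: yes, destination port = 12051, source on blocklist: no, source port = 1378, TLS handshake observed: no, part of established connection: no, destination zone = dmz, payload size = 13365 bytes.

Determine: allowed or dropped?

Dropped

Atomic conditions:
  destination port ≥ 25449: 12051 ≥ 25449 is false
  destination zone = guest: dmz == guest is false
  source on blocklist: no → false
  source port between 2455 and 30964: 1378 in [2455, 30964] is false
  payload size ≥ 29045 bytes: 13365 ≥ 29045 is false
  source zone ∈ {corp, mgmt}: guest is not in the set → false
  TLS handshake observed: no → false
  part of established connection: no → false
  protocol = ICMP: GRE == ICMP is false
  destination is internal: yes → true
  source is internal: no → false
  flow rate > 7594 pps: 44839 > 7594 is true
  flow rate > 34201 pps: 44839 > 34201 is true
  payload size ≥ 63173 bytes: 13365 ≥ 63173 is false
Combine:
[1.1.3.1] false AND false = false
[1.1.3] NOT false = true
[1.1] false AND false AND true = false
[1.2] false OR false OR false OR false = false
[1] false OR false = false
[2.1.1.1] false AND false = false
[2.1.1] NOT false = true
[2.1.2.1] true AND false = false
[2.1.2] NOT false = true
[2.1] true → true = true
[2.2] exactly-one(true, true, false) = false
[2] true → false = false
[root] false OR false = false
Overall: false → dropped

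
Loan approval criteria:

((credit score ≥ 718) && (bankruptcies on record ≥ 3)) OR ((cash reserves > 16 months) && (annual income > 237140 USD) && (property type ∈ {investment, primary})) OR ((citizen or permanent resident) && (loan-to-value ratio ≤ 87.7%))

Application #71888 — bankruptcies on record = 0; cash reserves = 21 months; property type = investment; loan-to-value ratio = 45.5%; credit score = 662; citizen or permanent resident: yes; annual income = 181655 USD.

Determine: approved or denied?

Approved

Atomic conditions:
  credit score ≥ 718: 662 ≥ 718 is false
  bankruptcies on record ≥ 3: 0 ≥ 3 is false
  cash reserves > 16 months: 21 > 16 is true
  annual income > 237140 USD: 181655 > 237140 is false
  property type ∈ {investment, primary}: investment is in the set → true
  citizen or permanent resident: yes → true
  loan-to-value ratio ≤ 87.7%: 45.5 ≤ 87.7 is true
Combine:
[1] false AND false = false
[2] true AND false AND true = false
[3] true AND true = true
[root] false OR false OR true = true
Overall: true → approved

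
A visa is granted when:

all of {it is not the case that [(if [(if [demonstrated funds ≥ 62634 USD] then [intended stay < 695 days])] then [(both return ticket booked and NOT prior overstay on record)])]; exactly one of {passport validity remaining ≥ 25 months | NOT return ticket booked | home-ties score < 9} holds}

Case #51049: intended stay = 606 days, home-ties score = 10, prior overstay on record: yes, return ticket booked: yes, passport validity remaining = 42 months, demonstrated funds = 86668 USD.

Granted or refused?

Granted

Atomic conditions:
  demonstrated funds ≥ 62634 USD: 86668 ≥ 62634 is true
  intended stay < 695 days: 606 < 695 is true
  return ticket booked: yes → true
  NOT prior overstay on record: yes → false
  passport validity remaining ≥ 25 months: 42 ≥ 25 is true
  NOT return ticket booked: yes → false
  home-ties score < 9: 10 < 9 is false
Combine:
[1.1.1] true → true = true
[1.1.2] true AND false = false
[1.1] true → false = false
[1] NOT false = true
[2] exactly-one(true, false, false) = true
[root] true AND true = true
Overall: true → granted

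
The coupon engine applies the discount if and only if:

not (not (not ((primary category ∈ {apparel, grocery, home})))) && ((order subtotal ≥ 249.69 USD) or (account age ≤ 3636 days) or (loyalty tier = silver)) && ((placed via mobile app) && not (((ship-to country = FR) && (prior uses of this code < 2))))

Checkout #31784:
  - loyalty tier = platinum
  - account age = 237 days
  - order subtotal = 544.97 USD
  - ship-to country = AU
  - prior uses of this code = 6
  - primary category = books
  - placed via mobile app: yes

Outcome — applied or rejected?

Applied

Atomic conditions:
  primary category ∈ {apparel, grocery, home}: books is not in the set → false
  order subtotal ≥ 249.69 USD: 544.97 ≥ 249.69 is true
  account age ≤ 3636 days: 237 ≤ 3636 is true
  loyalty tier = silver: platinum == silver is false
  placed via mobile app: yes → true
  ship-to country = FR: AU == FR is false
  prior uses of this code < 2: 6 < 2 is false
Combine:
[1.1.1] NOT false = true
[1.1] NOT true = false
[1] NOT false = true
[2] true OR true OR false = true
[3.2.1] false AND false = false
[3.2] NOT false = true
[3] true AND true = true
[root] true AND true AND true = true
Overall: true → applied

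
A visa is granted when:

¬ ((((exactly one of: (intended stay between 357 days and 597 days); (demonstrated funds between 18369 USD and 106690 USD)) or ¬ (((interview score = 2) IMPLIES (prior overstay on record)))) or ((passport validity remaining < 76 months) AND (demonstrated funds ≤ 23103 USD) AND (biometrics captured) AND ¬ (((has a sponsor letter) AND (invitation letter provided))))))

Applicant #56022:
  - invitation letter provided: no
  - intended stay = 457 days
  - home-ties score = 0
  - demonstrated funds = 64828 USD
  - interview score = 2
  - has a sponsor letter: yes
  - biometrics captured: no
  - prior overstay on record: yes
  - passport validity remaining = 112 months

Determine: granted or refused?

Atomic conditions:
  intended stay between 357 days and 597 days: 457 in [357, 597] is true
  demonstrated funds between 18369 USD and 106690 USD: 64828 in [18369, 106690] is true
  interview score = 2: 2 == 2 is true
  prior overstay on record: yes → true
  passport validity remaining < 76 months: 112 < 76 is false
  demonstrated funds ≤ 23103 USD: 64828 ≤ 23103 is false
  biometrics captured: no → false
  has a sponsor letter: yes → true
  invitation letter provided: no → false
Combine:
[1.1.1] exactly-one(true, true) = false
[1.1.2.1] true → true = true
[1.1.2] NOT true = false
[1.1] false OR false = false
[1.2.4.1] true AND false = false
[1.2.4] NOT false = true
[1.2] false AND false AND false AND true = false
[1] false OR false = false
[root] NOT false = true
Overall: true → granted

Granted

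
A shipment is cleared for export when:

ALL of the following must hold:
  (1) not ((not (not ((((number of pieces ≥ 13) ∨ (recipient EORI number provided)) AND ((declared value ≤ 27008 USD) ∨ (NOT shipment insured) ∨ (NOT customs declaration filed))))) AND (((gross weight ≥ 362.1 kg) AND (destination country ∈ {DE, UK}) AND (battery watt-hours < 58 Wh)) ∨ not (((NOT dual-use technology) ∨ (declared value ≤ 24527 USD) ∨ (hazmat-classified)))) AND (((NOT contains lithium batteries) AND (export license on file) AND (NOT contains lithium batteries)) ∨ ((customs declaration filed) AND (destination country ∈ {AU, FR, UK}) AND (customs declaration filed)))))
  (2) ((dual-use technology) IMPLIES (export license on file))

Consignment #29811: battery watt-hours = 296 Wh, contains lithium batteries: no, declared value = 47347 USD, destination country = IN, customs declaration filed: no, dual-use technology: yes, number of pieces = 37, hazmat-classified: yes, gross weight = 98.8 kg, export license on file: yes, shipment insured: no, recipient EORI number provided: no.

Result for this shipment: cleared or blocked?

Atomic conditions:
  number of pieces ≥ 13: 37 ≥ 13 is true
  recipient EORI number provided: no → false
  declared value ≤ 27008 USD: 47347 ≤ 27008 is false
  NOT shipment insured: no → true
  NOT customs declaration filed: no → true
  gross weight ≥ 362.1 kg: 98.8 ≥ 362.1 is false
  destination country ∈ {DE, UK}: IN is not in the set → false
  battery watt-hours < 58 Wh: 296 < 58 is false
  NOT dual-use technology: yes → false
  declared value ≤ 24527 USD: 47347 ≤ 24527 is false
  hazmat-classified: yes → true
  NOT contains lithium batteries: no → true
  export license on file: yes → true
  customs declaration filed: no → false
  destination country ∈ {AU, FR, UK}: IN is not in the set → false
  dual-use technology: yes → true
Combine:
[1.1.1.1.1.1] true OR false = true
[1.1.1.1.1.2] false OR true OR true = true
[1.1.1.1.1] true AND true = true
[1.1.1.1] NOT true = false
[1.1.1] NOT false = true
[1.1.2.1] false AND false AND false = false
[1.1.2.2.1] false OR false OR true = true
[1.1.2.2] NOT true = false
[1.1.2] false OR false = false
[1.1.3.1] true AND true AND true = true
[1.1.3.2] false AND false AND false = false
[1.1.3] true OR false = true
[1.1] true AND false AND true = false
[1] NOT false = true
[2] true → true = true
[root] true AND true = true
Overall: true → cleared

Cleared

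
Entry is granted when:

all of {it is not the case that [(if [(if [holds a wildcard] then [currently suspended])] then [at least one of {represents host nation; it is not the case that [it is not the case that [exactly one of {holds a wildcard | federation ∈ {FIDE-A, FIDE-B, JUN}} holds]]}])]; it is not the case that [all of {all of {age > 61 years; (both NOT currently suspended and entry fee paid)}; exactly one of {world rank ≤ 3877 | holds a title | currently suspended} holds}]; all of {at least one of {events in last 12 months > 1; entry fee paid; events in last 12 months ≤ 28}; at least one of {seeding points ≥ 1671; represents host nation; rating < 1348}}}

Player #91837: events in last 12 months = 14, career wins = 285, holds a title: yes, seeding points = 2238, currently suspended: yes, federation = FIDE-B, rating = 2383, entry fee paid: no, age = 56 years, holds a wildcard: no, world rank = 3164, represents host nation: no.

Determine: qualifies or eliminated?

Eliminated

Atomic conditions:
  holds a wildcard: no → false
  currently suspended: yes → true
  represents host nation: no → false
  federation ∈ {FIDE-A, FIDE-B, JUN}: FIDE-B is in the set → true
  age > 61 years: 56 > 61 is false
  NOT currently suspended: yes → false
  entry fee paid: no → false
  world rank ≤ 3877: 3164 ≤ 3877 is true
  holds a title: yes → true
  events in last 12 months > 1: 14 > 1 is true
  events in last 12 months ≤ 28: 14 ≤ 28 is true
  seeding points ≥ 1671: 2238 ≥ 1671 is true
  rating < 1348: 2383 < 1348 is false
Combine:
[1.1.1] false → true (antecedent false ⇒ implication holds) = true
[1.1.2.2.1.1] exactly-one(false, true) = true
[1.1.2.2.1] NOT true = false
[1.1.2.2] NOT false = true
[1.1.2] false OR true = true
[1.1] true → true = true
[1] NOT true = false
[2.1.1.2] false AND false = false
[2.1.1] false AND false = false
[2.1.2] exactly-one(true, true, true) = false
[2.1] false AND false = false
[2] NOT false = true
[3.1] true OR false OR true = true
[3.2] true OR false OR false = true
[3] true AND true = true
[root] false AND true AND true = false
Overall: false → eliminated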